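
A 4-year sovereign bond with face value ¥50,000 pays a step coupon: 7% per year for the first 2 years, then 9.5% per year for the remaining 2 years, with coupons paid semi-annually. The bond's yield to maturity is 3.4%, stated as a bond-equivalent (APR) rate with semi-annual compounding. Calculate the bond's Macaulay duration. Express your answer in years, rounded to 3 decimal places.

3.576 years

Periodic yield y = 0.017. Discount each cash flow and weight by its period:
  t   CF        PV=CF/(1+0.017)^t    t·PV
  1     1,750.00     1,720.7473     1,720.7473
  2     1,750.00     1,691.9836     3,383.9672
  3     1,750.00     1,663.7007     4,991.1020
  4     1,750.00     1,635.8905     6,543.5621
  5     2,375.00     2,183.0257    10,915.1285
  6     2,375.00     2,146.5346    12,879.2077
  7     2,375.00     2,110.6535    14,774.5745
  8    52,375.00    45,767.4181   366,139.3444
  Σ                 58,919.9539   421,347.6337
Price P = Σ PV = 58,919.9539.
Macaulay duration = Σ(t·PV) / P = 421,347.6337 / 58,919.9539 = 7.15119 half-year periods.
In years: 7.15119 / 2 = 3.57559 years.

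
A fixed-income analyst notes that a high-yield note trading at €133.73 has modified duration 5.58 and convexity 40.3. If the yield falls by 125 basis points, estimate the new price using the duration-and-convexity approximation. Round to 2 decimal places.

Duration effect: -D_mod·Δy = -5.58 × (-0.0125) = +0.069750
Convexity effect: ½·C·(Δy)² = 0.5 × 40.3 × (-0.0125)² = +0.0031484375
ΔP/P ≈ +0.069750 + 0.0031484375 = +0.0728984375
New price ≈ 133.73 × (1 + 0.0728984375) = 143.478708046875.

€143.48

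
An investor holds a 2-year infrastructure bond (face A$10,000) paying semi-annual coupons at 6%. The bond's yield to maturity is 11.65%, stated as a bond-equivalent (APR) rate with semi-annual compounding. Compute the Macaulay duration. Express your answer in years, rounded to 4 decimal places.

Periodic yield y = 0.05825. Discount each cash flow and weight by its period:
  t   CF        PV=CF/(1+0.05825)^t    t·PV
  1       300.00       283.4869       283.4869
  2       300.00       267.8827       535.7654
  3       300.00       253.1375       759.4124
  4    10,300.00     8,212.6652    32,850.6606
  Σ                  9,017.1722    34,429.3253
Price P = Σ PV = 9,017.1722.
Macaulay duration = Σ(t·PV) / P = 34,429.3253 / 9,017.1722 = 3.81820 half-year periods.
In years: 3.81820 / 2 = 1.90910 years.

1.9091 years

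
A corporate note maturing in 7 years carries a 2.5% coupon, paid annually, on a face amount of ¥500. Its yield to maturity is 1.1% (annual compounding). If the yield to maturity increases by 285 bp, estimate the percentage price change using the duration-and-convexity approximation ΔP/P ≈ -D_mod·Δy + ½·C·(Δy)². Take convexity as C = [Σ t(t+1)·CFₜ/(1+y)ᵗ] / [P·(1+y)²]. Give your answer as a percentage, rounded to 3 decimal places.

-16.391%

With y = 0.011:
  t   CF        PV=CF/(1+0.011)^t    t·PV        t(t+1)·PV
  1        12.50        12.3640        12.3640          24.7280
  2        12.50        12.2295        24.4589          73.3768
  3        12.50        12.0964        36.2892         145.1569
  4        12.50        11.9648        47.8592         239.2960
  5        12.50        11.8346        59.1731         355.0385
  6        12.50        11.7059        70.2351         491.6458
  7       512.50       474.7181     3,323.0266      26,584.2130
  Σ                    546.9132     3,573.4062      27,913.4551
P = 546.9132; D_Mac = 6.53377 yrs; D_mod = 6.46268 yrs; C = 49.93360.
Duration effect: -6.46268 × (+0.0285) = -0.184186
Convexity effect: 0.5 × 49.93360 × (0.0285)² = +0.0202793
ΔP/P ≈ -0.184186 + 0.0202793 = -0.163907 = -16.3907%.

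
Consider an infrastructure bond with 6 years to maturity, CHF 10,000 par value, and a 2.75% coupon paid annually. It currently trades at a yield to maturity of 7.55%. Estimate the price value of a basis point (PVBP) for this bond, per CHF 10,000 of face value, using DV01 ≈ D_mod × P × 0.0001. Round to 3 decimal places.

CHF 3.999

Periodic yield y = 0.0755.
  t   CF        PV=CF/(1+0.0755)^t    t·PV
  1       275.00       255.6950       255.6950
  2       275.00       237.7453       475.4905
  3       275.00       221.0556       663.1667
  4       275.00       205.5375       822.1499
  5       275.00       191.1088       955.5439
  6    10,275.00     6,639.2549    39,835.5293
  Σ                  7,750.3970    43,007.5754
P = 7,750.3970; D_Mac = 5.54908 yrs; D_mod = 5.15954 yrs.
DV01 ≈ 5.15954 × 7,750.3970 × 0.0001 = 3.998845.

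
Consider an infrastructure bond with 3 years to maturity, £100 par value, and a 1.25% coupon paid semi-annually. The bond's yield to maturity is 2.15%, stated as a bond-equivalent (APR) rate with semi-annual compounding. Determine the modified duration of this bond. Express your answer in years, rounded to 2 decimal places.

2.92 years

Periodic yield y = 0.01075. First find Macaulay duration:
  t   CF        PV=CF/(1+0.01075)^t    t·PV
  1        0.625         0.6184         0.6184
  2        0.625         0.6118         1.2236
  3        0.625         0.6053         1.8158
  4        0.625         0.5988         2.3953
  5        0.625         0.5925         2.9623
  6      100.625        94.3721       566.2323
  Σ                     97.3987       575.2477
P = 97.3987; Macaulay duration = 575.2477 / 97.3987 = 5.90611 half-year periods = 2.95305 years.
Modified duration = D_Mac / (1 + y) = 2.95305 / 1.01075 = 2.92165 years.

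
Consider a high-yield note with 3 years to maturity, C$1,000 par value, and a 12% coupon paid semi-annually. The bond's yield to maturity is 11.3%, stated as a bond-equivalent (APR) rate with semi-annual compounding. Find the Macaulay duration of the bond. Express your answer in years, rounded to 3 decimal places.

2.610 years

Periodic yield y = 0.0565. Discount each cash flow and weight by its period:
  t   CF        PV=CF/(1+0.0565)^t    t·PV
  1        60.00        56.7913        56.7913
  2        60.00        53.7542       107.5084
  3        60.00        50.8795       152.6385
  4        60.00        48.1585       192.6341
  5        60.00        45.5831       227.9154
  6     1,060.00       762.2349     4,573.4097
  Σ                  1,017.4015     5,310.8974
Price P = Σ PV = 1,017.4015.
Macaulay duration = Σ(t·PV) / P = 5,310.8974 / 1,017.4015 = 5.22006 half-year periods.
In years: 5.22006 / 2 = 2.61003 years.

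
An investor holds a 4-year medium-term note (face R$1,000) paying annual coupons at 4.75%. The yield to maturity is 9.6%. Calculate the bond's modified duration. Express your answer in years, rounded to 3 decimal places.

3.385 years

Periodic yield y = 0.096. First find Macaulay duration:
  t   CF        PV=CF/(1+0.096)^t    t·PV
  1        47.50        43.3394        43.3394
  2        47.50        39.5433        79.0865
  3        47.50        36.0796       108.2389
  4     1,047.50       725.9585     2,903.8341
  Σ                    844.9208     3,134.4989
P = 844.9208; Macaulay duration = 3,134.4989 / 844.9208 = 3.70981 years.
Modified duration = D_Mac / (1 + y) = 3.70981 / 1.096 = 3.38487 years.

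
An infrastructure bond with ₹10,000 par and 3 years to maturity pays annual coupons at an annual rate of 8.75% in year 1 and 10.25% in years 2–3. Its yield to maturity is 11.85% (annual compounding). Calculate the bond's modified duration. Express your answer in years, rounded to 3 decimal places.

2.457 years

Periodic yield y = 0.1185. First find Macaulay duration:
  t   CF        PV=CF/(1+0.1185)^t    t·PV
  1       875.00       782.2977       782.2977
  2     1,025.00       819.3169     1,638.6337
  3    11,025.00     7,878.9915    23,636.9745
  Σ                  9,480.6061    26,057.9060
P = 9,480.6061; Macaulay duration = 26,057.9060 / 9,480.6061 = 2.74855 years.
Modified duration = D_Mac / (1 + y) = 2.74855 / 1.1185 = 2.45735 years.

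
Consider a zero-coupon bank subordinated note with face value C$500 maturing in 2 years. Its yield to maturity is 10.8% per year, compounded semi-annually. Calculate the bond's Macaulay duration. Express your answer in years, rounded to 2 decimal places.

2.00 years

A zero-coupon bond has a single cash flow at maturity, so its Macaulay duration equals its maturity: 2 years.
(Equivalently: 4 semi-annual periods ÷ 2 = 2 years.)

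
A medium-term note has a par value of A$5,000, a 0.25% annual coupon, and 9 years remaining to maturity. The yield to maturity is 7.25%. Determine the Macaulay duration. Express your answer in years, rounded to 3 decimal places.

Periodic yield y = 0.0725. Discount each cash flow and weight by its year:
  t   CF        PV=CF/(1+0.0725)^t    t·PV
  1        12.50        11.6550        11.6550
  2        12.50        10.8671        21.7343
  3        12.50        10.1325        30.3976
  4        12.50         9.4476        37.7903
  5        12.50         8.8089        44.0447
  6        12.50         8.2135        49.2808
  7        12.50         7.6582        53.6077
  8        12.50         7.1405        57.1244
  9     5,012.50     2,669.7997    24,028.1972
  Σ                  2,743.7231    24,333.8319
Price P = Σ PV = 2,743.7231.
Macaulay duration = Σ(t·PV) / P = 24,333.8319 / 2,743.7231 = 8.86891 years.

8.869 years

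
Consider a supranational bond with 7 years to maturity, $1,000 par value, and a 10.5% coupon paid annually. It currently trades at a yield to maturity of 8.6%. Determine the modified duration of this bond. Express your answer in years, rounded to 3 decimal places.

Periodic yield y = 0.086. First find Macaulay duration:
  t   CF        PV=CF/(1+0.086)^t    t·PV
  1       105.00        96.6851        96.6851
  2       105.00        89.0286       178.0572
  3       105.00        81.9785       245.9354
  4       105.00        75.4866       301.9465
  5       105.00        69.5089       347.5443
  6       105.00        64.0045       384.0269
  7     1,105.00       620.2310     4,341.6173
  Σ                  1,096.9232     5,895.8127
P = 1,096.9232; Macaulay duration = 5,895.8127 / 1,096.9232 = 5.37486 years.
Modified duration = D_Mac / (1 + y) = 5.37486 / 1.086 = 4.94923 years.

4.949 years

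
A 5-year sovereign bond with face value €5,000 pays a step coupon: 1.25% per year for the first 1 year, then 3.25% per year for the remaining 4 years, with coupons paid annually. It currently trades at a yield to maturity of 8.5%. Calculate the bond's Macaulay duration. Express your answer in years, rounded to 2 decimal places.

4.74 years

Periodic yield y = 0.085. Discount each cash flow and weight by its year:
  t   CF        PV=CF/(1+0.085)^t    t·PV
  1        62.50        57.6037        57.6037
  2       162.50       138.0365       276.0730
  3       162.50       127.2226       381.6677
  4       162.50       117.2558       469.0233
  5     5,162.50     3,433.2970    17,166.4850
  Σ                  3,873.4156    18,350.8526
Price P = Σ PV = 3,873.4156.
Macaulay duration = Σ(t·PV) / P = 18,350.8526 / 3,873.4156 = 4.73764 years.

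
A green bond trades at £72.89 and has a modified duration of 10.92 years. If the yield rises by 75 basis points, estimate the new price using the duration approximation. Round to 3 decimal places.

Duration approximation: ΔP/P ≈ -D_mod · Δy = -10.92 × (+0.0075) = -0.081900.
New price ≈ 72.89 × (1 - 0.081900) = 66.920309.

£66.920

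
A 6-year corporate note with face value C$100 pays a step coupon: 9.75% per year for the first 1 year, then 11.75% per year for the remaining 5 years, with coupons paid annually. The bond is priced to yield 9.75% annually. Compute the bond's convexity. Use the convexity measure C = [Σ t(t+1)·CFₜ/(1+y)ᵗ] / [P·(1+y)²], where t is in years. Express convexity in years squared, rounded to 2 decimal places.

With y = 0.0975:
  t   CF        PV=CF/(1+0.0975)^t    t·PV        t(t+1)·PV
  1         9.75         8.8838         8.8838          17.7677
  2        11.75         9.7550        19.5101          58.5302
  3        11.75         8.8884        26.6652         106.6610
  4        11.75         8.0988        32.3951         161.9757
  5        11.75         7.3793        36.8965         221.3790
  6       111.75        63.9470       383.6822       2,685.7751
  Σ                    106.9524       508.0329       3,252.0886
P = 106.9524.
Convexity = Σ t(t+1)·PV / [P·(1+y)²] = 3,252.0886 / (106.9524 × 1.204506) = 25.24427.

25.24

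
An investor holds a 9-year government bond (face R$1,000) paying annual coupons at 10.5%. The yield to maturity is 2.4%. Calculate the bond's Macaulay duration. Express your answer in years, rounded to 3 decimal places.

6.879 years

Periodic yield y = 0.024. Discount each cash flow and weight by its year:
  t   CF        PV=CF/(1+0.024)^t    t·PV
  1       105.00       102.5391       102.5391
  2       105.00       100.1358       200.2716
  3       105.00        97.7889       293.3666
  4       105.00        95.4969       381.9878
  5       105.00        93.2587       466.2937
  6       105.00        91.0730       546.4379
  7       105.00        88.9385       622.5692
  8       105.00        86.8540       694.8317
  9     1,105.00       892.6119     8,033.5070
  Σ                  1,648.6967    11,341.8046
Price P = Σ PV = 1,648.6967.
Macaulay duration = Σ(t·PV) / P = 11,341.8046 / 1,648.6967 = 6.87925 years.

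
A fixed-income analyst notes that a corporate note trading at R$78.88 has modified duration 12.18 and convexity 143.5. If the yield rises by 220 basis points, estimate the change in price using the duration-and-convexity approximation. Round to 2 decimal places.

-R$18.40

Duration effect: -D_mod·Δy = -12.18 × (+0.022) = -0.267960
Convexity effect: ½·C·(Δy)² = 0.5 × 143.5 × (0.022)² = +0.0347270
ΔP/P ≈ -0.267960 + 0.0347270 = -0.233233
ΔP ≈ 78.88 × (-0.233233) = -18.39741904.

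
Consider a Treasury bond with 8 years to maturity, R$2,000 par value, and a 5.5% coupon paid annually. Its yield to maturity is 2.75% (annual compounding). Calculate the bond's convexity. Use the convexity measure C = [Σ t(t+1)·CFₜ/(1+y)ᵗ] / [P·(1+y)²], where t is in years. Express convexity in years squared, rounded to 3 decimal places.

54.771

With y = 0.0275:
  t   CF        PV=CF/(1+0.0275)^t    t·PV        t(t+1)·PV
  1       110.00       107.0560       107.0560         214.1119
  2       110.00       104.1907       208.3814         625.1443
  3       110.00       101.4022       304.2065       1,216.8259
  4       110.00        98.6882       394.7529       1,973.7646
  5       110.00        96.0469       480.2347       2,881.4082
  6       110.00        93.4763       560.8580       3,926.0063
  7       110.00        90.9745       636.8218       5,094.5743
  8     2,110.00     1,698.3524    13,586.8193     122,281.3733
  Σ                  2,390.1873    16,279.1306     138,213.2087
P = 2,390.1873.
Convexity = Σ t(t+1)·PV / [P·(1+y)²] = 138,213.2087 / (2,390.1873 × 1.055756) = 54.77141.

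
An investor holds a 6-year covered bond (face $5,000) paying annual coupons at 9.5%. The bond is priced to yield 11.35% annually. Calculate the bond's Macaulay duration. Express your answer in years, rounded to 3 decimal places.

4.787 years

Periodic yield y = 0.1135. Discount each cash flow and weight by its year:
  t   CF        PV=CF/(1+0.1135)^t    t·PV
  1       475.00       426.5828       426.5828
  2       475.00       383.1009       766.2018
  3       475.00       344.0511     1,032.1533
  4       475.00       308.9817     1,235.9267
  5       475.00       277.4869     1,387.4346
  6     5,475.00     2,872.3860    17,234.3158
  Σ                  4,612.5894    22,082.6149
Price P = Σ PV = 4,612.5894.
Macaulay duration = Σ(t·PV) / P = 22,082.6149 / 4,612.5894 = 4.78747 years.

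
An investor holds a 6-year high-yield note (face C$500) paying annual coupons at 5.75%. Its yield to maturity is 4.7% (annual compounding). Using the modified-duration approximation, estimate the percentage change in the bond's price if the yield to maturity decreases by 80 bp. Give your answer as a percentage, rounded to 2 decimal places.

Periodic yield y = 0.047. Modified duration first:
  t   CF        PV=CF/(1+0.047)^t    t·PV
  1        28.75        27.4594        27.4594
  2        28.75        26.2268        52.4535
  3        28.75        25.0494        75.1483
  4        28.75        23.9250        95.6998
  5        28.75        22.8510       114.2548
  6       528.75       401.3935     2,408.3607
  Σ                    526.9050     2,773.3766
P = 526.9050; D_Mac = 5.26352 yrs; D_mod = 5.26352/(1+0.047) = 5.02724 yrs.
ΔP/P ≈ -D_mod · Δy = -5.02724 × (-0.008) = +0.040218 = +4.0218%.

+4.02%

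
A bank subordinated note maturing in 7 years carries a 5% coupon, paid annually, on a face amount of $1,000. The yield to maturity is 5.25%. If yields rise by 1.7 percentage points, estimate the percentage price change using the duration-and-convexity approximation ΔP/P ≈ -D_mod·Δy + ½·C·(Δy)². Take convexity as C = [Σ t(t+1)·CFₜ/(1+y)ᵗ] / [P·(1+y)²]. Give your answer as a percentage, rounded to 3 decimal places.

With y = 0.0525:
  t   CF        PV=CF/(1+0.0525)^t    t·PV        t(t+1)·PV
  1        50.00        47.5059        47.5059          95.0119
  2        50.00        45.1363        90.2726         270.8177
  3        50.00        42.8848       128.6545         514.6180
  4        50.00        40.7457       162.9827         814.9136
  5        50.00        38.7132       193.5662       1,161.3971
  6        50.00        36.7822       220.6930       1,544.8512
  7     1,050.00       733.8961     5,137.2726      41,098.1804
  Σ                    985.6642     5,980.9475      45,499.7899
P = 985.6642; D_Mac = 6.06794 yrs; D_mod = 5.76526 yrs; C = 41.67122.
Duration effect: -5.76526 × (+0.017) = -0.098009
Convexity effect: 0.5 × 41.67122 × (0.017)² = +0.0060215
ΔP/P ≈ -0.098009 + 0.0060215 = -0.091988 = -9.1988%.

-9.199%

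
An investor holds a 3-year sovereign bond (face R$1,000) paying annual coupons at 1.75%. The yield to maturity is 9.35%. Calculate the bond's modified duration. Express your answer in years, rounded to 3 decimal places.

2.691 years

Periodic yield y = 0.0935. First find Macaulay duration:
  t   CF        PV=CF/(1+0.0935)^t    t·PV
  1        17.50        16.0037        16.0037
  2        17.50        14.6353        29.2705
  3     1,017.50       778.1764     2,334.5292
  Σ                    808.8153     2,379.8034
P = 808.8153; Macaulay duration = 2,379.8034 / 808.8153 = 2.94233 years.
Modified duration = D_Mac / (1 + y) = 2.94233 / 1.0935 = 2.69075 years.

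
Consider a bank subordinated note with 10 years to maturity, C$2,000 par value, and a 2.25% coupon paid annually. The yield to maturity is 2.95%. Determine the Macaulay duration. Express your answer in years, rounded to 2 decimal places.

9.03 years

Periodic yield y = 0.0295. Discount each cash flow and weight by its year:
  t   CF        PV=CF/(1+0.0295)^t    t·PV
  1        45.00        43.7105        43.7105
  2        45.00        42.4580        84.9161
  3        45.00        41.2414       123.7242
  4        45.00        40.0596       160.2386
  5        45.00        38.9117       194.5587
  6        45.00        37.7967       226.7805
  7        45.00        36.7137       256.9958
  8        45.00        35.6617       285.2934
  9        45.00        34.6398       311.7582
  10    2,045.00     1,529.0786    15,290.7857
  Σ                  1,880.2719    16,978.7618
Price P = Σ PV = 1,880.2719.
Macaulay duration = Σ(t·PV) / P = 16,978.7618 / 1,880.2719 = 9.02995 years.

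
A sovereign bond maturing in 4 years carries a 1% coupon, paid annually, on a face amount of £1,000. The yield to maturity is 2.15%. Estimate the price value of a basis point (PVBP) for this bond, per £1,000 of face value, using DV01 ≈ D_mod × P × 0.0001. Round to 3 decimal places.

£0.369

Periodic yield y = 0.0215.
  t   CF        PV=CF/(1+0.0215)^t    t·PV
  1        10.00         9.7895         9.7895
  2        10.00         9.5835        19.1670
  3        10.00         9.3818        28.1453
  4     1,010.00       927.6153     3,710.4611
  Σ                    956.3700     3,767.5629
P = 956.3700; D_Mac = 3.93944 yrs; D_mod = 3.85653 yrs.
DV01 ≈ 3.85653 × 956.3700 × 0.0001 = 0.368827.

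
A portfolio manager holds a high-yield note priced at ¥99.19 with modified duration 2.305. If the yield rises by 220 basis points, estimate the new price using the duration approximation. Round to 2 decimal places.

Duration approximation: ΔP/P ≈ -D_mod · Δy = -2.305 × (+0.022) = -0.050710.
New price ≈ 99.19 × (1 - 0.050710) = 94.1600751.

¥94.16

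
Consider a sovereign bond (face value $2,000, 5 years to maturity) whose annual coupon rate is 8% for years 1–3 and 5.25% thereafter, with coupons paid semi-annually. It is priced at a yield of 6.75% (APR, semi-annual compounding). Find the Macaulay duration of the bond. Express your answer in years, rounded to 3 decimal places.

Periodic yield y = 0.03375. Discount each cash flow and weight by its period:
  t   CF        PV=CF/(1+0.03375)^t    t·PV
  1        80.00        77.3881        77.3881
  2        80.00        74.8616       149.7231
  3        80.00        72.4175       217.2524
  4        80.00        70.0532       280.2127
  5        80.00        67.7661       338.8304
  6        80.00        65.5536       393.3219
  7        52.50        41.6151       291.3055
  8        52.50        40.2564       322.0513
  9        52.50        38.9421       350.4791
  10    2,052.50     1,472.7463    14,727.4630
  Σ                  2,021.6000    17,148.0277
Price P = Σ PV = 2,021.6000.
Macaulay duration = Σ(t·PV) / P = 17,148.0277 / 2,021.6000 = 8.48240 half-year periods.
In years: 8.48240 / 2 = 4.24120 years.

4.241 years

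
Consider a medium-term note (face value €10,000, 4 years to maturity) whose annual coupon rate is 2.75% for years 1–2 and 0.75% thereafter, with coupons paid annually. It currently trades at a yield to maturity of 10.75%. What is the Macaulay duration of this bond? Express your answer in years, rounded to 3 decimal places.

Periodic yield y = 0.1075. Discount each cash flow and weight by its year:
  t   CF        PV=CF/(1+0.1075)^t    t·PV
  1       275.00       248.3070       248.3070
  2       275.00       224.2050       448.4099
  3        75.00        55.2116       165.6347
  4    10,075.00     6,696.8430    26,787.3719
  Σ                  7,224.5665    27,649.7235
Price P = Σ PV = 7,224.5665.
Macaulay duration = Σ(t·PV) / P = 27,649.7235 / 7,224.5665 = 3.82718 years.

3.827 years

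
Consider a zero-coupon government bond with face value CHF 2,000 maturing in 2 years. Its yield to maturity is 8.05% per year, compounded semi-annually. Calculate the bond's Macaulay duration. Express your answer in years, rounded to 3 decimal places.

2.000 years

A zero-coupon bond has a single cash flow at maturity, so its Macaulay duration equals its maturity: 2 years.
(Equivalently: 4 semi-annual periods ÷ 2 = 2 years.)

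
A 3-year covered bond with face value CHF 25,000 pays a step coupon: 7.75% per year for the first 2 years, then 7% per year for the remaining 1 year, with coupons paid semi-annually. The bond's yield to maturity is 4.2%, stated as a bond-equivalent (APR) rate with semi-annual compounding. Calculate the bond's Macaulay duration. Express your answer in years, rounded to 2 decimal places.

2.75 years

Periodic yield y = 0.021. Discount each cash flow and weight by its period:
  t   CF        PV=CF/(1+0.021)^t    t·PV
  1       968.75       948.8247       948.8247
  2       968.75       929.3092     1,858.6184
  3       968.75       910.1951     2,730.5853
  4       968.75       891.4741     3,565.8965
  5       875.00       788.6410     3,943.2049
  6    25,875.00    22,841.5676   137,049.4056
  Σ                 27,310.0117   150,096.5354
Price P = Σ PV = 27,310.0117.
Macaulay duration = Σ(t·PV) / P = 150,096.5354 / 27,310.0117 = 5.49603 half-year periods.
In years: 5.49603 / 2 = 2.74801 years.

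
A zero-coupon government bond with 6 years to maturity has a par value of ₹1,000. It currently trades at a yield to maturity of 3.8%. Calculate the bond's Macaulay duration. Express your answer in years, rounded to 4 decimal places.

A zero-coupon bond has a single cash flow at maturity, so its Macaulay duration equals its maturity: 6 years.

6.0000 years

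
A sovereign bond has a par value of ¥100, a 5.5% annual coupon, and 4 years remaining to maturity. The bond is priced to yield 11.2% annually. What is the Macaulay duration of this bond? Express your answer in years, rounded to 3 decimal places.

3.663 years

Periodic yield y = 0.112. Discount each cash flow and weight by its year:
  t   CF        PV=CF/(1+0.112)^t    t·PV
  1         5.50         4.9460         4.9460
  2         5.50         4.4479         8.8958
  3         5.50         3.9999        11.9997
  4       105.50        68.9975       275.9900
  Σ                     82.3913       301.8315
Price P = Σ PV = 82.3913.
Macaulay duration = Σ(t·PV) / P = 301.8315 / 82.3913 = 3.66339 years.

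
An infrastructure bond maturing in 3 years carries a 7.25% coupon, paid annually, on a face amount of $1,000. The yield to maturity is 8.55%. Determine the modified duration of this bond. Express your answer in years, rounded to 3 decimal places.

Periodic yield y = 0.0855. First find Macaulay duration:
  t   CF        PV=CF/(1+0.0855)^t    t·PV
  1        72.50        66.7895        66.7895
  2        72.50        61.5288       123.0576
  3     1,072.50       838.5092     2,515.5275
  Σ                    966.8275     2,705.3746
P = 966.8275; Macaulay duration = 2,705.3746 / 966.8275 = 2.79820 years.
Modified duration = D_Mac / (1 + y) = 2.79820 / 1.0855 = 2.57780 years.

2.578 years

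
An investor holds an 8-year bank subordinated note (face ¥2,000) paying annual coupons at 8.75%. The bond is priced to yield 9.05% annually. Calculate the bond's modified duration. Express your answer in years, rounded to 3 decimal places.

Periodic yield y = 0.0905. First find Macaulay duration:
  t   CF        PV=CF/(1+0.0905)^t    t·PV
  1       175.00       160.4768       160.4768
  2       175.00       147.1590       294.3179
  3       175.00       134.9463       404.8390
  4       175.00       123.7472       494.9888
  5       175.00       113.4775       567.3874
  6       175.00       104.0600       624.3603
  7       175.00        95.4242       667.9691
  8     2,175.00     1,087.5617     8,700.4935
  Σ                  1,966.8527    11,914.8329
P = 1,966.8527; Macaulay duration = 11,914.8329 / 1,966.8527 = 6.05782 years.
Modified duration = D_Mac / (1 + y) = 6.05782 / 1.0905 = 5.55508 years.

5.555 years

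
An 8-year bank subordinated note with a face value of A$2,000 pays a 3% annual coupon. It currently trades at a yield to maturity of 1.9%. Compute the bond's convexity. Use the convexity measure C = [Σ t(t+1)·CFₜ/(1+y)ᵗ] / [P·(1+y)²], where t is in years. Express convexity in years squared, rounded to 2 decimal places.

With y = 0.019:
  t   CF        PV=CF/(1+0.019)^t    t·PV        t(t+1)·PV
  1        60.00        58.8813        58.8813         117.7625
  2        60.00        57.7834       115.5667         346.7002
  3        60.00        56.7060       170.1179         680.4715
  4        60.00        55.6486       222.5945       1,112.9727
  5        60.00        54.6110       273.0551       1,638.3308
  6        60.00        53.5928       321.5566       2,250.8960
  7        60.00        52.5935       368.1544       2,945.2352
  8     2,060.00     1,772.0409    14,176.3274     127,586.9468
  Σ                  2,161.8574    15,706.2539     136,679.3158
P = 2,161.8574.
Convexity = Σ t(t+1)·PV / [P·(1+y)²] = 136,679.3158 / (2,161.8574 × 1.038361) = 60.88739.

60.89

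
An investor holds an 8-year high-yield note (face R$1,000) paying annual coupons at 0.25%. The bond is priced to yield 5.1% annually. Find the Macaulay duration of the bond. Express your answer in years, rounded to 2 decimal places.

7.91 years

Periodic yield y = 0.051. Discount each cash flow and weight by its year:
  t   CF        PV=CF/(1+0.051)^t    t·PV
  1         2.50         2.3787         2.3787
  2         2.50         2.2633         4.5265
  3         2.50         2.1534         6.4603
  4         2.50         2.0489         8.1958
  5         2.50         1.9495         9.7476
  6         2.50         1.8549        11.1295
  7         2.50         1.7649        12.3543
  8     1,002.50       673.3838     5,387.0703
  Σ                    687.7974     5,441.8629
Price P = Σ PV = 687.7974.
Macaulay duration = Σ(t·PV) / P = 5,441.8629 / 687.7974 = 7.91201 years.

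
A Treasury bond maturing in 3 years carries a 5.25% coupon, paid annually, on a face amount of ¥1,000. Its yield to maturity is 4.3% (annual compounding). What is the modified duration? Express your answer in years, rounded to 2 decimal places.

2.74 years

Periodic yield y = 0.043. First find Macaulay duration:
  t   CF        PV=CF/(1+0.043)^t    t·PV
  1        52.50        50.3356        50.3356
  2        52.50        48.2604        96.5207
  3     1,052.50       927.6180     2,782.8541
  Σ                  1,026.2140     2,929.7104
P = 1,026.2140; Macaulay duration = 2,929.7104 / 1,026.2140 = 2.85487 years.
Modified duration = D_Mac / (1 + y) = 2.85487 / 1.043 = 2.73717 years.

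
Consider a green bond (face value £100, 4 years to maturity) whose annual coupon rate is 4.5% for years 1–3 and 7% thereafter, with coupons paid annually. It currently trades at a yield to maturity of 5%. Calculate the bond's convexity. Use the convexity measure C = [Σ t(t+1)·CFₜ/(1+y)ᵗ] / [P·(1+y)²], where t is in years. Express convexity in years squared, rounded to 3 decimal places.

With y = 0.05:
  t   CF        PV=CF/(1+0.05)^t    t·PV        t(t+1)·PV
  1         4.50         4.2857         4.2857           8.5714
  2         4.50         4.0816         8.1633          24.4898
  3         4.50         3.8873        11.6618          46.6472
  4       107.00        88.0292       352.1167       1,760.5833
  Σ                    100.2838       376.2274       1,840.2918
P = 100.2838.
Convexity = Σ t(t+1)·PV / [P·(1+y)²] = 1,840.2918 / (100.2838 × 1.102500) = 16.64475.

16.645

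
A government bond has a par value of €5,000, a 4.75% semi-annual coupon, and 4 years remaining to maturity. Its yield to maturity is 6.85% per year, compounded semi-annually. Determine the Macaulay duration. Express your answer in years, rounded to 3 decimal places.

Periodic yield y = 0.03425. Discount each cash flow and weight by its period:
  t   CF        PV=CF/(1+0.03425)^t    t·PV
  1       118.75       114.8175       114.8175
  2       118.75       111.0152       222.0305
  3       118.75       107.3389       322.0166
  4       118.75       103.7843       415.1370
  5       118.75       100.3474       501.7368
  6       118.75        97.0243       582.1457
  7       118.75        93.8112       656.6787
  8     5,118.75     3,909.8463    31,278.7702
  Σ                  4,637.9850    34,093.3331
Price P = Σ PV = 4,637.9850.
Macaulay duration = Σ(t·PV) / P = 34,093.3331 / 4,637.9850 = 7.35089 half-year periods.
In years: 7.35089 / 2 = 3.67545 years.

3.675 years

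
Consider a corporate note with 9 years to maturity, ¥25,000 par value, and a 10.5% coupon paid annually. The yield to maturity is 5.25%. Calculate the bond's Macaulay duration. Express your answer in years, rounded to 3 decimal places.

Periodic yield y = 0.0525. Discount each cash flow and weight by its year:
  t   CF        PV=CF/(1+0.0525)^t    t·PV
  1     2,625.00     2,494.0618     2,494.0618
  2     2,625.00     2,369.6549     4,739.3098
  3     2,625.00     2,251.4536     6,754.3607
  4     2,625.00     2,139.1483     8,556.5931
  5     2,625.00     2,032.4449    10,162.2246
  6     2,625.00     1,931.0641    11,586.3844
  7     2,625.00     1,834.7402    12,843.1814
  8     2,625.00     1,743.2211    13,945.7687
  9    27,625.00    17,430.2392   156,872.1524
  Σ                 34,226.0279   227,954.0368
Price P = Σ PV = 34,226.0279.
Macaulay duration = Σ(t·PV) / P = 227,954.0368 / 34,226.0279 = 6.66025 years.

6.660 years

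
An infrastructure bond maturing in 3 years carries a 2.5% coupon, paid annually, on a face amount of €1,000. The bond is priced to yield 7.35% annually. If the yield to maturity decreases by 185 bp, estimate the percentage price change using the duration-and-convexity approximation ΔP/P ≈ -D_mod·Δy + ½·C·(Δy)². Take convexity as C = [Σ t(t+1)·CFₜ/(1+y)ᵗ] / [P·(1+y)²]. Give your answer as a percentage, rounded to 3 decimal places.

With y = 0.0735:
  t   CF        PV=CF/(1+0.0735)^t    t·PV        t(t+1)·PV
  1        25.00        23.2883        23.2883          46.5766
  2        25.00        21.6938        43.3876         130.1629
  3     1,025.00       828.5481     2,485.6443       9,942.5770
  Σ                    873.5302     2,552.3202      10,119.3165
P = 873.5302; D_Mac = 2.92185 yrs; D_mod = 2.72179 yrs; C = 10.05239.
Duration effect: -2.72179 × (-0.0185) = +0.050353
Convexity effect: 0.5 × 10.05239 × (-0.0185)² = +0.0017202
ΔP/P ≈ +0.050353 + 0.0017202 = +0.052073 = +5.2073%.

+5.207%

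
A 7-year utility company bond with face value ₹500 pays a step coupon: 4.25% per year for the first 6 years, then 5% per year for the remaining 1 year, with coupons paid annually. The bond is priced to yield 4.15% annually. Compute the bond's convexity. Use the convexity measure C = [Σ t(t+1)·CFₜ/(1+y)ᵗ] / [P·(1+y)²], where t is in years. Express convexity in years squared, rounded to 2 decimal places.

With y = 0.0415:
  t   CF        PV=CF/(1+0.0415)^t    t·PV        t(t+1)·PV
  1        21.25        20.4033        20.4033          40.8065
  2        21.25        19.5903        39.1805         117.5416
  3        21.25        18.8097        56.4290         225.7160
  4        21.25        18.0602        72.2407         361.2034
  5        21.25        17.3405        86.7027         520.2161
  6        21.25        16.6496        99.8975         699.2824
  7       525.00       394.9521     2,764.6644      22,117.3154
  Σ                    505.8055     3,139.5181      24,082.0814
P = 505.8055.
Convexity = Σ t(t+1)·PV / [P·(1+y)²] = 24,082.0814 / (505.8055 × 1.084722) = 43.89266.

43.89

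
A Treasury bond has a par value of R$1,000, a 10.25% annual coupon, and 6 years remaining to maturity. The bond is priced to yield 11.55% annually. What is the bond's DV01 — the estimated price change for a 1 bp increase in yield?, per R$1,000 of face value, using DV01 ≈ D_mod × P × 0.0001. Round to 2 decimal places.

Periodic yield y = 0.1155.
  t   CF        PV=CF/(1+0.1155)^t    t·PV
  1       102.50        91.8870        91.8870
  2       102.50        82.3730       164.7459
  3       102.50        73.8440       221.5320
  4       102.50        66.1981       264.7924
  5       102.50        59.3439       296.7194
  6     1,102.50       572.2175     3,433.3051
  Σ                    945.8635     4,472.9819
P = 945.8635; D_Mac = 4.72899 yrs; D_mod = 4.23935 yrs.
DV01 ≈ 4.23935 × 945.8635 × 0.0001 = 0.400984.

R$0.40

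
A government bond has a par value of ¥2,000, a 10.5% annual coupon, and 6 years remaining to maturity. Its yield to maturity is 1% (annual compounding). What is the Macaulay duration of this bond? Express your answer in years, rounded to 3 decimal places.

5.007 years

Periodic yield y = 0.01. Discount each cash flow and weight by its year:
  t   CF        PV=CF/(1+0.01)^t    t·PV
  1       210.00       207.9208       207.9208
  2       210.00       205.8622       411.7243
  3       210.00       203.8239       611.4718
  4       210.00       201.8059       807.2235
  5       210.00       199.8078       999.0390
  6     2,210.00     2,081.9200    12,491.5198
  Σ                  3,101.1405    15,528.8992
Price P = Σ PV = 3,101.1405.
Macaulay duration = Σ(t·PV) / P = 15,528.8992 / 3,101.1405 = 5.00748 years.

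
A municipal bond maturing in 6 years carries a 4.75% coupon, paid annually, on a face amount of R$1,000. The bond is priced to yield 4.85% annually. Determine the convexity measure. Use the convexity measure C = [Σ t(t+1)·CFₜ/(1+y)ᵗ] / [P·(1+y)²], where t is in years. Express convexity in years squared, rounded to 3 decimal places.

With y = 0.0485:
  t   CF        PV=CF/(1+0.0485)^t    t·PV        t(t+1)·PV
  1        47.50        45.3028        45.3028          90.6056
  2        47.50        43.2073        86.4145         259.2436
  3        47.50        41.2086       123.6259         494.5037
  4        47.50        39.3025       157.2099         786.0494
  5        47.50        37.4845       187.4224       1,124.5343
  6     1,047.50       788.3942     4,730.3652      33,112.5566
  Σ                    994.8999     5,330.3408      35,867.4932
P = 994.8999.
Convexity = Σ t(t+1)·PV / [P·(1+y)²] = 35,867.4932 / (994.8999 × 1.099352) = 32.79327.

32.793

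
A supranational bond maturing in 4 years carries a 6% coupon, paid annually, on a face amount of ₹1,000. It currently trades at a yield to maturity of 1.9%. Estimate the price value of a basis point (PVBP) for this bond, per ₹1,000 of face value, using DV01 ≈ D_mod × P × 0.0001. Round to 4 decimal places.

Periodic yield y = 0.019.
  t   CF        PV=CF/(1+0.019)^t    t·PV
  1        60.00        58.8813        58.8813
  2        60.00        57.7834       115.5667
  3        60.00        56.7060       170.1179
  4     1,060.00       983.1259     3,932.5035
  Σ                  1,156.4965     4,277.0694
P = 1,156.4965; D_Mac = 3.69830 yrs; D_mod = 3.62934 yrs.
DV01 ≈ 3.62934 × 1,156.4965 × 0.0001 = 0.419732.

₹0.4197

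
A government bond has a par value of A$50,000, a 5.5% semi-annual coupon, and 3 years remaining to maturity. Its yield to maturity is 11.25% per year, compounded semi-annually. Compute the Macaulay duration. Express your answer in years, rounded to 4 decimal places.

Periodic yield y = 0.05625. Discount each cash flow and weight by its period:
  t   CF        PV=CF/(1+0.05625)^t    t·PV
  1     1,375.00     1,301.7751     1,301.7751
  2     1,375.00     1,232.4498     2,464.8997
  3     1,375.00     1,166.8164     3,500.4493
  4     1,375.00     1,104.6783     4,418.7131
  5     1,375.00     1,045.8492     5,229.2462
  6    51,375.00    36,995.7216   221,974.3299
  Σ                 42,847.2906   238,889.4133
Price P = Σ PV = 42,847.2906.
Macaulay duration = Σ(t·PV) / P = 238,889.4133 / 42,847.2906 = 5.57537 half-year periods.
In years: 5.57537 / 2 = 2.78768 years.

2.7877 years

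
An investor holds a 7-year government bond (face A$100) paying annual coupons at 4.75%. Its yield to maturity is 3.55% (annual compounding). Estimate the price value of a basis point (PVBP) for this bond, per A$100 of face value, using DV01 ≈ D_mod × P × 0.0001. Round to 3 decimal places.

A$0.064

Periodic yield y = 0.0355.
  t   CF        PV=CF/(1+0.0355)^t    t·PV
  1         4.75         4.5872         4.5872
  2         4.75         4.4299         8.8598
  3         4.75         4.2780        12.8341
  4         4.75         4.1314        16.5254
  5         4.75         3.9897        19.9486
  6         4.75         3.8529        23.1177
  7       104.75        82.0547       574.3827
  Σ                    107.3238       660.2555
P = 107.3238; D_Mac = 6.15200 yrs; D_mod = 5.94109 yrs.
DV01 ≈ 5.94109 × 107.3238 × 0.0001 = 0.063762.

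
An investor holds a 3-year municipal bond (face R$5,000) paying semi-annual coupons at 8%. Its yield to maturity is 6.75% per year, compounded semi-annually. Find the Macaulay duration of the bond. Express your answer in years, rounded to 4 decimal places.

Periodic yield y = 0.03375. Discount each cash flow and weight by its period:
  t   CF        PV=CF/(1+0.03375)^t    t·PV
  1       200.00       193.4704       193.4704
  2       200.00       187.1539       374.3079
  3       200.00       181.0437       543.1311
  4       200.00       175.1330       700.5319
  5       200.00       169.4152       847.0760
  6     5,200.00     4,260.9870    25,565.9219
  Σ                  5,167.2032    28,224.4392
Price P = Σ PV = 5,167.2032.
Macaulay duration = Σ(t·PV) / P = 28,224.4392 / 5,167.2032 = 5.46223 half-year periods.
In years: 5.46223 / 2 = 2.73111 years.

2.7311 years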